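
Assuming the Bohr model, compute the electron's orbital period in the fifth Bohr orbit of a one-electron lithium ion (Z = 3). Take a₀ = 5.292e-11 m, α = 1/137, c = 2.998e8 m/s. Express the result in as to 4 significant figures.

r = n²a₀/Z = 5²·5.292e-11/3 = 4.410e-10 m
v = Zαc/n = 3·0.007299·2.998e8/5 = 1.313e6 m/s
T = 2πr/v = 2.110e-15 s = 2110 as

2110 as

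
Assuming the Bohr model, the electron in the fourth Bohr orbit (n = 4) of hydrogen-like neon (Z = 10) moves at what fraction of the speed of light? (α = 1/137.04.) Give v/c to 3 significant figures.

0.0182

v_n = Zαc/n, so v/c = Zα/n = 10 × 0.00730 / 4 = 0.0182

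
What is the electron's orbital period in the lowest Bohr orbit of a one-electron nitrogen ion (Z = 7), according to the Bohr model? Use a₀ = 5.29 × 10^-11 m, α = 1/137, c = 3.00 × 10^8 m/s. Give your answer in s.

3.10 × 10^-18 s

r = n²a₀/Z = 1²·5.29 × 10^-11/7 = 7.56 × 10^-12 m
v = Zαc/n = 7·0.00730·3.00 × 10^8/1 = 1.53 × 10^7 m/s
T = 2πr/v = 3.10 × 10^-18 s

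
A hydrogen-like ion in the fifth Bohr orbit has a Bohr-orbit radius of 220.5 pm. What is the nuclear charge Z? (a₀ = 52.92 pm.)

6

r_n = n²a₀/Z ⇒ Z = n²a₀/r = 5² × 52.92 / 220.5 ≈ 6.00
Z = 6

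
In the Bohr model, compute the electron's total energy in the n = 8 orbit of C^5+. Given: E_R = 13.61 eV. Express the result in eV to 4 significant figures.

-7.656 eV

E_n = −E_R·Z²/n² = −13.61 × 6²/8² = -7.656 eV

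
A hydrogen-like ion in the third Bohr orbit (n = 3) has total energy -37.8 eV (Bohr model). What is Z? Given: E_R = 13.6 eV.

5

E_n = −E_R Z²/n² ⇒ Z² = −E_n n²/E_R = 37.8 × 3² / 13.6 ≈ 25.01
Z = 5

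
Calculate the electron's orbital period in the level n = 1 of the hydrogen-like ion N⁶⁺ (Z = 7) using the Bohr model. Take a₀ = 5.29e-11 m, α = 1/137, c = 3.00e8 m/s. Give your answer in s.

r = n²a₀/Z = 1²·5.29e-11/7 = 7.56e-12 m
v = Zαc/n = 7·0.00730·3.00e8/1 = 1.53e7 m/s
T = 2πr/v = 3.10e-18 s

3.10e-18 s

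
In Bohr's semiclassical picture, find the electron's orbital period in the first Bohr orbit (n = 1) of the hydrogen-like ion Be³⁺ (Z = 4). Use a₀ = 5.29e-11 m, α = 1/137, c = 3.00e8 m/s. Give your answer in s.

r = n²a₀/Z = 1²·5.29e-11/4 = 1.32e-11 m
v = Zαc/n = 4·0.00730·3.00e8/1 = 8.76e6 m/s
T = 2πr/v = 9.49e-18 s

9.49e-18 s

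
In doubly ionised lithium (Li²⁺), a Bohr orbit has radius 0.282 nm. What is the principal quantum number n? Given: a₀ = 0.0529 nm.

r_n = n²a₀/Z ⇒ n² = rZ/a₀ = 0.282 × 3 / 0.0529 ≈ 15.99
n = 4

4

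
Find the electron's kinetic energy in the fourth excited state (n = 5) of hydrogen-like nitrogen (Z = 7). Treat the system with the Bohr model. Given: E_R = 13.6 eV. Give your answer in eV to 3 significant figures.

26.7 eV

For a Coulomb orbit the virial theorem gives K = −E_n.
E_n = −E_R·Z²/n², so K = E_R·Z²/n² = 13.6 × 7²/5² = 26.7 eV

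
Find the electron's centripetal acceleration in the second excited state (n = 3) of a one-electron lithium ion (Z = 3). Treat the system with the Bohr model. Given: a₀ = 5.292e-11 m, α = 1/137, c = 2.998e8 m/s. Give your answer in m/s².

r = n²a₀/Z = 1.588e-10 m, v = Zαc/n = 2.188e6 m/s
a = v²/r = (2.188e6)² / 1.588e-10 = 3.016e22 m/s²

3.016e22 m/s²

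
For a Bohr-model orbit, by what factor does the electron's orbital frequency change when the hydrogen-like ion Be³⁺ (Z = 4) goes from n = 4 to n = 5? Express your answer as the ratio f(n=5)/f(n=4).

f ∝ Z^2 · n^-3; with Z fixed, f ∝ n^-3.
f(n=5)/f(n=4) = (5/4)^-3 = 64/125

64/125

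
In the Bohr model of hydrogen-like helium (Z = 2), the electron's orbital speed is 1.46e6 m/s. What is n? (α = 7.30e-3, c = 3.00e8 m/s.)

3

v_n = Zαc/n ⇒ n = Zαc/v = 2 × 0.00730 × 3.00e8 / 1.46e6 ≈ 3.00
n = 3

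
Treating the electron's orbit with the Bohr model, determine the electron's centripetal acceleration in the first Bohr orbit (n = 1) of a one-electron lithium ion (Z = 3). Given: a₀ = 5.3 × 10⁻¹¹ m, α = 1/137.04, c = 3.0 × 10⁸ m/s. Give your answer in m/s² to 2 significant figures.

2.4 × 10²⁴ m/s²

r = n²a₀/Z = 1.8 × 10⁻¹¹ m, v = Zαc/n = 6.6 × 10⁶ m/s
a = v²/r = (6.6 × 10⁶)² / 1.8 × 10⁻¹¹ = 2.4 × 10²⁴ m/s²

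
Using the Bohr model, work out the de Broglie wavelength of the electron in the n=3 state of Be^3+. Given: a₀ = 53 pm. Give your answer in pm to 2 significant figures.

250 pm

The Bohr quantisation condition is nλ = 2πr_n.
r_n = n²a₀/Z = 120 pm
λ = 2πr_n/n = 2π·120/3 = 250 pm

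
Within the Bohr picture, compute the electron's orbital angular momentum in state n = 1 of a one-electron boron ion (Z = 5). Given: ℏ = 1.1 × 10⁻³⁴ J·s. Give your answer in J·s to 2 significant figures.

L_n = nℏ = 1 × 1.1 × 10⁻³⁴ = 1.1 × 10⁻³⁴ J·s

1.1 × 10⁻³⁴ J·s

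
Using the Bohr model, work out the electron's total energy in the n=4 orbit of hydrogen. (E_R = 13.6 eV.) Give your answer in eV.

E_n = −E_R·Z²/n² = −13.6 × 1²/4² = -0.850 eV

-0.850 eV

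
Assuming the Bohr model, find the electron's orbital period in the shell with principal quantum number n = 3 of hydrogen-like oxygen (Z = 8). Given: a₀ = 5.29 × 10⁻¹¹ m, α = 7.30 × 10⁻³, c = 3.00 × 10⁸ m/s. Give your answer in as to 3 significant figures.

64.0 as

r = n²a₀/Z = 3²·5.29 × 10⁻¹¹/8 = 5.95 × 10⁻¹¹ m
v = Zαc/n = 8·0.00730·3.00 × 10⁸/3 = 5.84 × 10⁶ m/s
T = 2πr/v = 6.40 × 10⁻¹⁷ s = 64.0 as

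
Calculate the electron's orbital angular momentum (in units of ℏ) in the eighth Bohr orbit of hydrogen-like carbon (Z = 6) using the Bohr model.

L_n = nℏ, so L/ℏ = n = 8.

8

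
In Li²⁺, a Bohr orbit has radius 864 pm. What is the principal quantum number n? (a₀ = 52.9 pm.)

r_n = n²a₀/Z ⇒ n² = rZ/a₀ = 864 × 3 / 52.9 ≈ 49.00
n = 7

7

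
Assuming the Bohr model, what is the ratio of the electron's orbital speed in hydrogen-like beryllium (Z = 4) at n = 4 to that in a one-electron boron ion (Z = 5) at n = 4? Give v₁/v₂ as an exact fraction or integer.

v ∝ Z^1 · n^-1
v₁/v₂ = (4/5)^1 · (4/4)^-1 = 4/5

4/5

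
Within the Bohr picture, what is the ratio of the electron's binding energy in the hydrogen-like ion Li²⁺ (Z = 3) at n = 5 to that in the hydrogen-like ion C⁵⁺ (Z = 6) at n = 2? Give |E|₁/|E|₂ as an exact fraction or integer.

1/25

|E| ∝ Z^2 · n^-2
|E|₁/|E|₂ = (3/6)^2 · (5/2)^-2 = 1/25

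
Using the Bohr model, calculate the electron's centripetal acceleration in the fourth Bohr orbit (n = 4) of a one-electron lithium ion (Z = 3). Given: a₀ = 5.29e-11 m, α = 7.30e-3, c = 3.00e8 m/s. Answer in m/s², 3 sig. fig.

9.56e21 m/s²

r = n²a₀/Z = 2.82e-10 m, v = Zαc/n = 1.64e6 m/s
a = v²/r = (1.64e6)² / 2.82e-10 = 9.56e21 m/s²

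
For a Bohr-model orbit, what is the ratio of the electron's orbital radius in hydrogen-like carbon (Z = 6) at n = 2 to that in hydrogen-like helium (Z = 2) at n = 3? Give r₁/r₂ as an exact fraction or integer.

r ∝ Z^-1 · n^2
r₁/r₂ = (6/2)^-1 · (2/3)^2 = 4/27

4/27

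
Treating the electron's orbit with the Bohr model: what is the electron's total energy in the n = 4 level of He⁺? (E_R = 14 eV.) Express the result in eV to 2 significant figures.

-3.5 eV

E_n = −E_R·Z²/n² = −14 × 2²/4² = -3.5 eV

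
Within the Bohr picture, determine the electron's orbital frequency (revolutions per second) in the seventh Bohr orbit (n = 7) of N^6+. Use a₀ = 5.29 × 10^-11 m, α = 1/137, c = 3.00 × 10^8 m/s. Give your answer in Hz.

r = n²a₀/Z = 3.70 × 10^-10 m, v = Zαc/n = 2.19 × 10^6 m/s
f = v/(2πr) = 9.41 × 10^14 Hz

9.41 × 10^14 Hz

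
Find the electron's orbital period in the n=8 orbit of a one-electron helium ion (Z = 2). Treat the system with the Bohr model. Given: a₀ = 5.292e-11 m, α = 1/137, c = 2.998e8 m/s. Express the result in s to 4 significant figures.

1.945e-14 s

r = n²a₀/Z = 8²·5.292e-11/2 = 1.693e-9 m
v = Zαc/n = 2·0.007299·2.998e8/8 = 5.471e5 m/s
T = 2πr/v = 1.945e-14 s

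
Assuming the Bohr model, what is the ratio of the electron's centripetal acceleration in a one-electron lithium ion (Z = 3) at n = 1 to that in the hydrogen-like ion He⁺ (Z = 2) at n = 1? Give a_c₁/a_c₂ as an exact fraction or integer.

27/8

a_c ∝ Z^3 · n^-4
a_c₁/a_c₂ = (3/2)^3 · (1/1)^-4 = 27/8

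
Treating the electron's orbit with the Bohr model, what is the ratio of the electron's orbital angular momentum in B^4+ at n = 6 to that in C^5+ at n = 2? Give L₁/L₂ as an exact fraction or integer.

3

L = nℏ is independent of Z.
L₁/L₂ = n₁/n₂ = 6/2 = 3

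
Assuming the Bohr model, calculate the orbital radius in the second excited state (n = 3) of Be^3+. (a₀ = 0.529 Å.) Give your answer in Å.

r_n = n²a₀/Z = 3² × 0.529 / 4
    = 9 × 0.529 / 4 = 1.19 Å

1.19 Å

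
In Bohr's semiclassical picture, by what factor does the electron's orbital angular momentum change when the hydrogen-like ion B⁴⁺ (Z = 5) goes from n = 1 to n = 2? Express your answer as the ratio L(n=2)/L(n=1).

2

L = nℏ depends only on n, so L ∝ n.
L(n=2)/L(n=1) = (2/1)^1 = 2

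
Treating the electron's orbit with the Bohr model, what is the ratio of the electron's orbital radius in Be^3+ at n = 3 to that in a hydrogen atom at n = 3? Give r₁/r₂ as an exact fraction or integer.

r ∝ Z^-1 · n^2
r₁/r₂ = (4/1)^-1 · (3/3)^2 = 1/4

1/4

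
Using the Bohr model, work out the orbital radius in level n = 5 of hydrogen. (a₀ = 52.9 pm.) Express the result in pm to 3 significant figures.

1320 pm

r_n = n²a₀/Z = 5² × 52.9 / 1
    = 25 × 52.9 / 1 = 1320 pm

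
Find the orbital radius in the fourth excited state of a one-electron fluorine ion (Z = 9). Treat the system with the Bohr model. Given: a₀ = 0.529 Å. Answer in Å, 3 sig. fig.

1.47 Å

r_n = n²a₀/Z = 5² × 0.529 / 9
    = 25 × 0.529 / 9 = 1.47 Å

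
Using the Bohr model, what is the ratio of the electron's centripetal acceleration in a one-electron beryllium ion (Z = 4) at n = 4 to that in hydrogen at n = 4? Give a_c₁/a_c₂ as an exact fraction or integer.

64

a_c ∝ Z^3 · n^-4
a_c₁/a_c₂ = (4/1)^3 · (4/4)^-4 = 64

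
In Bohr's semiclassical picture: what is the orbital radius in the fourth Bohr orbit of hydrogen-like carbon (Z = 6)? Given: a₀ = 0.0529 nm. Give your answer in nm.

r_n = n²a₀/Z = 4² × 0.0529 / 6
    = 16 × 0.0529 / 6 = 0.141 nm

0.141 nm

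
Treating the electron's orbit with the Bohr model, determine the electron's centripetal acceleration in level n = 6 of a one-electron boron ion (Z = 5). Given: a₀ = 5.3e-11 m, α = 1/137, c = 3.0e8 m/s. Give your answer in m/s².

r = n²a₀/Z = 3.8e-10 m, v = Zαc/n = 1.8e6 m/s
a = v²/r = (1.8e6)² / 3.8e-10 = 8.7e21 m/s²

8.7e21 m/s²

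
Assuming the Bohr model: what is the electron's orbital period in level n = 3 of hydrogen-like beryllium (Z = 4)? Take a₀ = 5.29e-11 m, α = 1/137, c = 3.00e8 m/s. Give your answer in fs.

r = n²a₀/Z = 3²·5.29e-11/4 = 1.19e-10 m
v = Zαc/n = 4·0.00730·3.00e8/3 = 2.92e6 m/s
T = 2πr/v = 2.56e-16 s = 0.256 fs

0.256 fs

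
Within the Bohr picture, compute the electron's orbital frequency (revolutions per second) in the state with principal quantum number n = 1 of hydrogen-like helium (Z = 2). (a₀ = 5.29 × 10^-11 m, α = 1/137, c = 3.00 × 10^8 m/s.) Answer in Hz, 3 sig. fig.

2.64 × 10^16 Hz

r = n²a₀/Z = 2.65 × 10^-11 m, v = Zαc/n = 4.38 × 10^6 m/s
f = v/(2πr) = 2.64 × 10^16 Hz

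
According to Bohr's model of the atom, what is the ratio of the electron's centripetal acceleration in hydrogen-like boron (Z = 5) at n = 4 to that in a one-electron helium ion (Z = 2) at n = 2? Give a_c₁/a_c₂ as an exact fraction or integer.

125/128

a_c ∝ Z^3 · n^-4
a_c₁/a_c₂ = (5/2)^3 · (4/2)^-4 = 125/128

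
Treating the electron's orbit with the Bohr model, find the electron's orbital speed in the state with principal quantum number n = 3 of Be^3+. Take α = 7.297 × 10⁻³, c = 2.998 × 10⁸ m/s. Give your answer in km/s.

v_n = Zαc/n = 4 × 0.007297 × 2.998 × 10⁸ / 3
    = 2917 km/s

2917 km/s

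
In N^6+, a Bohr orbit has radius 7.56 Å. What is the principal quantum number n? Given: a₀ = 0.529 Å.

r_n = n²a₀/Z ⇒ n² = rZ/a₀ = 7.56 × 7 / 0.529 ≈ 100.04
n = 10

10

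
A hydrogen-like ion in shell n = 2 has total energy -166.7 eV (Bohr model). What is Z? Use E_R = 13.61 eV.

E_n = −E_R Z²/n² ⇒ Z² = −E_n n²/E_R = 166.7 × 2² / 13.61 ≈ 48.99
Z = 7

7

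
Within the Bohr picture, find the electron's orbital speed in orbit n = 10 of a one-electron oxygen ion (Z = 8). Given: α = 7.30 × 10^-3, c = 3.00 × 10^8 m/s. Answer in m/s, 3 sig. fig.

1.75 × 10^6 m/s

v_n = Zαc/n = 8 × 0.00730 × 3.00 × 10^8 / 10
    = 1.75 × 10^6 m/s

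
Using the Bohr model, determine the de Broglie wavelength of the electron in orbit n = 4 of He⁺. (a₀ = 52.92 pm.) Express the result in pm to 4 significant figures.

The Bohr quantisation condition is nλ = 2πr_n.
r_n = n²a₀/Z = 423.4 pm
λ = 2πr_n/n = 2π·423.4/4 = 665.0 pm

665.0 pm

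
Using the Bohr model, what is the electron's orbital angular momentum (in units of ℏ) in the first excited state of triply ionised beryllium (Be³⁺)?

L_n = nℏ, so L/ℏ = n = 2.

2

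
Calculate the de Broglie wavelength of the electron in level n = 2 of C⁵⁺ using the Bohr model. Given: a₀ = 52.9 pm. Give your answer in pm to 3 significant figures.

The Bohr quantisation condition is nλ = 2πr_n.
r_n = n²a₀/Z = 35.3 pm
λ = 2πr_n/n = 2π·35.3/2 = 111 pm

111 pm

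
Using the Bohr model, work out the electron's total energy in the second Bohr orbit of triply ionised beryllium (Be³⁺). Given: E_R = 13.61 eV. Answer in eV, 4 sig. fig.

-54.44 eV

E_n = −E_R·Z²/n² = −13.61 × 4²/2² = -54.44 eV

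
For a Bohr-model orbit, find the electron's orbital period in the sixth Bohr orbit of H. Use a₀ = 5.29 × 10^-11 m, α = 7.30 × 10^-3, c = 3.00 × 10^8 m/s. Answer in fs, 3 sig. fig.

32.8 fs

r = n²a₀/Z = 6²·5.29 × 10^-11/1 = 1.90 × 10^-9 m
v = Zαc/n = 1·0.00730·3.00 × 10^8/6 = 3.65 × 10^5 m/s
T = 2πr/v = 3.28 × 10^-14 s = 32.8 fs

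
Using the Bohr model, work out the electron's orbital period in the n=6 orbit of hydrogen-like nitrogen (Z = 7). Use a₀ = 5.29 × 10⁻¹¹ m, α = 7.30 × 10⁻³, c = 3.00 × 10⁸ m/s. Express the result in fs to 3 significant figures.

0.669 fs

r = n²a₀/Z = 6²·5.29 × 10⁻¹¹/7 = 2.72 × 10⁻¹⁰ m
v = Zαc/n = 7·0.00730·3.00 × 10⁸/6 = 2.56 × 10⁶ m/s
T = 2πr/v = 6.69 × 10⁻¹⁶ s = 0.669 fs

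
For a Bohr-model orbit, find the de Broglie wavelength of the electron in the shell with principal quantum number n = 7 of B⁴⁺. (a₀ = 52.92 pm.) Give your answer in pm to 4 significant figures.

465.5 pm

The Bohr quantisation condition is nλ = 2πr_n.
r_n = n²a₀/Z = 518.6 pm
λ = 2πr_n/n = 2π·518.6/7 = 465.5 pm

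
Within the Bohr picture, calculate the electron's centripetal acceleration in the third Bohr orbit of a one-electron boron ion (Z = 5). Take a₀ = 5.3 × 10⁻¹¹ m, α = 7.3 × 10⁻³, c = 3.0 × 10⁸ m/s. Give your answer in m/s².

r = n²a₀/Z = 9.5 × 10⁻¹¹ m, v = Zαc/n = 3.6 × 10⁶ m/s
a = v²/r = (3.6 × 10⁶)² / 9.5 × 10⁻¹¹ = 1.4 × 10²³ m/s²

1.4 × 10²³ m/s²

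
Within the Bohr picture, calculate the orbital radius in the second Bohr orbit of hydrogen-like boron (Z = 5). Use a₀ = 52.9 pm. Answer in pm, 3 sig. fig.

r_n = n²a₀/Z = 2² × 52.9 / 5
    = 4 × 52.9 / 5 = 42.3 pm

42.3 pm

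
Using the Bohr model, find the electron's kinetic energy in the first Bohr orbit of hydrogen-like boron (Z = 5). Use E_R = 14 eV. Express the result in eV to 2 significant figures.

350 eV

For a Coulomb orbit the virial theorem gives K = −E_n.
E_n = −E_R·Z²/n², so K = E_R·Z²/n² = 14 × 5²/1² = 350 eV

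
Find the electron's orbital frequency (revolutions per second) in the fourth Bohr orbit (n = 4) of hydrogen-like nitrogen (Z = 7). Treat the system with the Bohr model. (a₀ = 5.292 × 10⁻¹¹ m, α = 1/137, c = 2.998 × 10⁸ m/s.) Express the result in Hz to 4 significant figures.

5.039 × 10¹⁵ Hz

r = n²a₀/Z = 1.210 × 10⁻¹⁰ m, v = Zαc/n = 3.830 × 10⁶ m/s
f = v/(2πr) = 5.039 × 10¹⁵ Hz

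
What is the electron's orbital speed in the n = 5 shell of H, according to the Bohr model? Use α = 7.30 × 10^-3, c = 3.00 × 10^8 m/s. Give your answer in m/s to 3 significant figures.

4.38 × 10^5 m/s

v_n = Zαc/n = 1 × 0.00730 × 3.00 × 10^8 / 5
    = 4.38 × 10^5 m/s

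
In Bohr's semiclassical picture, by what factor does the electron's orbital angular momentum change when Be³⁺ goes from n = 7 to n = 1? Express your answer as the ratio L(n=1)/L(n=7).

1/7

L = nℏ depends only on n, so L ∝ n.
L(n=1)/L(n=7) = (1/7)^1 = 1/7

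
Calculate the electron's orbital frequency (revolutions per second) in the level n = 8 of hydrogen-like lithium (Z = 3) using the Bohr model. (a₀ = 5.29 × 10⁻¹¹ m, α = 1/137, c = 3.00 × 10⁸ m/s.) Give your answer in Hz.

r = n²a₀/Z = 1.13 × 10⁻⁹ m, v = Zαc/n = 8.21 × 10⁵ m/s
f = v/(2πr) = 1.16 × 10¹⁴ Hz

1.16 × 10¹⁴ Hz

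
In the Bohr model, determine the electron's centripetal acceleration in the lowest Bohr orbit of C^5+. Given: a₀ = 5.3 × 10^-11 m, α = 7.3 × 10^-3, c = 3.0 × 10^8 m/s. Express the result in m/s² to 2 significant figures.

2.0 × 10^25 m/s²

r = n²a₀/Z = 8.8 × 10^-12 m, v = Zαc/n = 1.3 × 10^7 m/s
a = v²/r = (1.3 × 10^7)² / 8.8 × 10^-12 = 2.0 × 10^25 m/s²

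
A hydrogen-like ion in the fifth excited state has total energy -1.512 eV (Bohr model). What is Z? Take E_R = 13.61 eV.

2

E_n = −E_R Z²/n² ⇒ Z² = −E_n n²/E_R = 1.512 × 6² / 13.61 ≈ 4.00
Z = 2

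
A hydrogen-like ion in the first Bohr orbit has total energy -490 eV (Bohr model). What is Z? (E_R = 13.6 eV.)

E_n = −E_R Z²/n² ⇒ Z² = −E_n n²/E_R = 490 × 1² / 13.6 ≈ 36.03
Z = 6

6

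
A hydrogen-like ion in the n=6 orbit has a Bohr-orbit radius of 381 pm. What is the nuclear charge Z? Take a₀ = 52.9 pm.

5

r_n = n²a₀/Z ⇒ Z = n²a₀/r = 6² × 52.9 / 381 ≈ 5.00
Z = 5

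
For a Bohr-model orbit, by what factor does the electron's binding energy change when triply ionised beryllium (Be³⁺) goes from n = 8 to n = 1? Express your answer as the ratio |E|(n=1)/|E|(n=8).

64

|E| ∝ Z^2 · n^-2; with Z fixed, |E| ∝ n^-2.
|E|(n=1)/|E|(n=8) = (1/8)^-2 = 64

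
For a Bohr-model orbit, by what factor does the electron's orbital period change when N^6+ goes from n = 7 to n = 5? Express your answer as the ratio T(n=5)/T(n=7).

T ∝ Z^-2 · n^3; with Z fixed, T ∝ n^3.
T(n=5)/T(n=7) = (5/7)^3 = 125/343

125/343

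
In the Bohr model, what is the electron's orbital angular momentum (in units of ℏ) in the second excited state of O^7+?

L_n = nℏ, so L/ℏ = n = 3.

3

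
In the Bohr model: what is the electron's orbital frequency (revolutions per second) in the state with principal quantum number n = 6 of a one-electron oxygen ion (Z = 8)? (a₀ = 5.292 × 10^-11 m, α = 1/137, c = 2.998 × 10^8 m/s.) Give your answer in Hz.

r = n²a₀/Z = 2.381 × 10^-10 m, v = Zαc/n = 2.918 × 10^6 m/s
f = v/(2πr) = 1.950 × 10^15 Hz

1.950 × 10^15 Hz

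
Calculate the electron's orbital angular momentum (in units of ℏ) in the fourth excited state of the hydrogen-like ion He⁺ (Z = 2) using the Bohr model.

5

L_n = nℏ, so L/ℏ = n = 5.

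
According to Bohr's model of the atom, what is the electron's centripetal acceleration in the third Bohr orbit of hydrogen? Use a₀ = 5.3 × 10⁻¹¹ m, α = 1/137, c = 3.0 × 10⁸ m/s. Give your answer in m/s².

1.1 × 10²¹ m/s²

r = n²a₀/Z = 4.8 × 10⁻¹⁰ m, v = Zαc/n = 7.3 × 10⁵ m/s
a = v²/r = (7.3 × 10⁵)² / 4.8 × 10⁻¹⁰ = 1.1 × 10²¹ m/s²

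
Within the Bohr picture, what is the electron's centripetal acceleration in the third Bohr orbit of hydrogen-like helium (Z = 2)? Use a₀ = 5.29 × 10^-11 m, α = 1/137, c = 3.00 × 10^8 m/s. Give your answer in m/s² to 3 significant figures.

r = n²a₀/Z = 2.38 × 10^-10 m, v = Zαc/n = 1.46 × 10^6 m/s
a = v²/r = (1.46 × 10^6)² / 2.38 × 10^-10 = 8.95 × 10^21 m/s²

8.95 × 10^21 m/s²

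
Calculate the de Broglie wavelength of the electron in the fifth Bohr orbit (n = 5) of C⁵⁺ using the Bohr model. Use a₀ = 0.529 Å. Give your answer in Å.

The Bohr quantisation condition is nλ = 2πr_n.
r_n = n²a₀/Z = 2.20 Å
λ = 2πr_n/n = 2π·2.20/5 = 2.77 Å

2.77 Å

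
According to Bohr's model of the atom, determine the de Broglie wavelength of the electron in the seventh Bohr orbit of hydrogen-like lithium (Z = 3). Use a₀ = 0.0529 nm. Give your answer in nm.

0.776 nm

The Bohr quantisation condition is nλ = 2πr_n.
r_n = n²a₀/Z = 0.864 nm
λ = 2πr_n/n = 2π·0.864/7 = 0.776 nm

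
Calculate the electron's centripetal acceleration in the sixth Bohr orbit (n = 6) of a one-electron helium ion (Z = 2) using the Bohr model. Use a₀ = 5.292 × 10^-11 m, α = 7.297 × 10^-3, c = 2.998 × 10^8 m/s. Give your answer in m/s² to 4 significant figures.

r = n²a₀/Z = 9.526 × 10^-10 m, v = Zαc/n = 7.292 × 10^5 m/s
a = v²/r = (7.292 × 10^5)² / 9.526 × 10^-10 = 5.582 × 10^20 m/s²

5.582 × 10^20 m/s²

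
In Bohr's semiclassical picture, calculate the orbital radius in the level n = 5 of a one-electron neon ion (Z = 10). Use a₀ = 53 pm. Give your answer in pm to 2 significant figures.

r_n = n²a₀/Z = 5² × 53 / 10
    = 25 × 53 / 10 = 130 pm

130 pm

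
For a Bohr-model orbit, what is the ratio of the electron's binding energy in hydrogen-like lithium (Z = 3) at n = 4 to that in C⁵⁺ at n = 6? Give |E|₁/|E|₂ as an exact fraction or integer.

|E| ∝ Z^2 · n^-2
|E|₁/|E|₂ = (3/6)^2 · (4/6)^-2 = 9/16

9/16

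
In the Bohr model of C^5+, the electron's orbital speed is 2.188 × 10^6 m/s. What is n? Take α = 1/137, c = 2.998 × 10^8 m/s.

v_n = Zαc/n ⇒ n = Zαc/v = 6 × 0.007299 × 2.998 × 10^8 / 2.188 × 10^6 ≈ 6.00
n = 6

6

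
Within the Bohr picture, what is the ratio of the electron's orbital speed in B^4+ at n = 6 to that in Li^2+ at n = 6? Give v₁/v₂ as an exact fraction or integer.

5/3

v ∝ Z^1 · n^-1
v₁/v₂ = (5/3)^1 · (6/6)^-1 = 5/3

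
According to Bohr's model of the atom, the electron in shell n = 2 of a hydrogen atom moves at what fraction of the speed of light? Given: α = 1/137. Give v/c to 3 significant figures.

v_n = Zαc/n, so v/c = Zα/n = 1 × 0.00730 / 2 = 0.00365

0.00365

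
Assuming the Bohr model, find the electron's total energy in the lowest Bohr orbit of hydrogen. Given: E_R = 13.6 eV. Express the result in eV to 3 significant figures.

-13.6 eV

E_n = −E_R·Z²/n² = −13.6 × 1²/1² = -13.6 eV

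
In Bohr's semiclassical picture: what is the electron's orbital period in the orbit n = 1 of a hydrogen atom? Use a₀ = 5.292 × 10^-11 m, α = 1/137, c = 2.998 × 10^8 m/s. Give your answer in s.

r = n²a₀/Z = 1²·5.292 × 10^-11/1 = 5.292 × 10^-11 m
v = Zαc/n = 1·0.007299·2.998 × 10^8/1 = 2.188 × 10^6 m/s
T = 2πr/v = 1.519 × 10^-16 s

1.519 × 10^-16 s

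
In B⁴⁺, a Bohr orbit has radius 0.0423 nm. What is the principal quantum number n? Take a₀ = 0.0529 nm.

r_n = n²a₀/Z ⇒ n² = rZ/a₀ = 0.0423 × 5 / 0.0529 ≈ 4.00
n = 2

2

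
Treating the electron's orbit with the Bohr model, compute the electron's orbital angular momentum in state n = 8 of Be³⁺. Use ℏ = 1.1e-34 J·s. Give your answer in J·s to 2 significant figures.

8.8e-34 J·s

L_n = nℏ = 8 × 1.1e-34 = 8.8e-34 J·s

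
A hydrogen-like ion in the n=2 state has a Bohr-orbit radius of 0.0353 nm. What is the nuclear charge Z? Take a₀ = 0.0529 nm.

6

r_n = n²a₀/Z ⇒ Z = n²a₀/r = 2² × 0.0529 / 0.0353 ≈ 5.99
Z = 6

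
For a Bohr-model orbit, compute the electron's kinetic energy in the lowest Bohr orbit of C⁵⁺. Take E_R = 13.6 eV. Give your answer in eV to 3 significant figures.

For a Coulomb orbit the virial theorem gives K = −E_n.
E_n = −E_R·Z²/n², so K = E_R·Z²/n² = 13.6 × 6²/1² = 490 eV

490 eV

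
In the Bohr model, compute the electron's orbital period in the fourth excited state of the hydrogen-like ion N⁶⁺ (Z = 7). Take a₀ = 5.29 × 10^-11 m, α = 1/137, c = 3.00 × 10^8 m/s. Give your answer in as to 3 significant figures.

387 as

r = n²a₀/Z = 5²·5.29 × 10^-11/7 = 1.89 × 10^-10 m
v = Zαc/n = 7·0.00730·3.00 × 10^8/5 = 3.07 × 10^6 m/s
T = 2πr/v = 3.87 × 10^-16 s = 387 as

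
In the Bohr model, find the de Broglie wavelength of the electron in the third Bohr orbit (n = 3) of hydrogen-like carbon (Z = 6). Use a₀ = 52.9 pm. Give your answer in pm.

The Bohr quantisation condition is nλ = 2πr_n.
r_n = n²a₀/Z = 79.3 pm
λ = 2πr_n/n = 2π·79.3/3 = 166 pm

166 pm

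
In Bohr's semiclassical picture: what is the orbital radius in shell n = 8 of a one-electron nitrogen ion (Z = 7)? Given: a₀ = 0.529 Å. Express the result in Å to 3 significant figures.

4.84 Å

r_n = n²a₀/Z = 8² × 0.529 / 7
    = 64 × 0.529 / 7 = 4.84 Å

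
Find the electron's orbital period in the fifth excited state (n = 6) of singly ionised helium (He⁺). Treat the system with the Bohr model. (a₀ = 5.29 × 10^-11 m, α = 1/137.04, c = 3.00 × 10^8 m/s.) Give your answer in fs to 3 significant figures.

8.20 fs

r = n²a₀/Z = 6²·5.29 × 10^-11/2 = 9.52 × 10^-10 m
v = Zαc/n = 2·0.00730·3.00 × 10^8/6 = 7.30 × 10^5 m/s
T = 2πr/v = 8.20 × 10^-15 s = 8.20 fs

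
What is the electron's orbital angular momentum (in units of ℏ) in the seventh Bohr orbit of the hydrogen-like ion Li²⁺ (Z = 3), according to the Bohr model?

7

L_n = nℏ, so L/ℏ = n = 7.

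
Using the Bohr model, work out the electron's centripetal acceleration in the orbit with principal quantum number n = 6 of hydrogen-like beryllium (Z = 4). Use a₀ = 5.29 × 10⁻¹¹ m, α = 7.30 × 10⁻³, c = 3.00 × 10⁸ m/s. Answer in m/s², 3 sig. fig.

4.48 × 10²¹ m/s²

r = n²a₀/Z = 4.76 × 10⁻¹⁰ m, v = Zαc/n = 1.46 × 10⁶ m/s
a = v²/r = (1.46 × 10⁶)² / 4.76 × 10⁻¹⁰ = 4.48 × 10²¹ m/s²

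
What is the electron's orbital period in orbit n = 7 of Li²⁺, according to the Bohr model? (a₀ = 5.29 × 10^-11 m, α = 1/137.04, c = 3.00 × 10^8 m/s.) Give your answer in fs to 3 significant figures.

5.79 fs

r = n²a₀/Z = 7²·5.29 × 10^-11/3 = 8.64 × 10^-10 m
v = Zαc/n = 3·0.00730·3.00 × 10^8/7 = 9.38 × 10^5 m/s
T = 2πr/v = 5.79 × 10^-15 s = 5.79 fs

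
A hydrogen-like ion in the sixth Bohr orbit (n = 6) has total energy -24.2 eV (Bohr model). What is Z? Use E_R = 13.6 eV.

8

E_n = −E_R Z²/n² ⇒ Z² = −E_n n²/E_R = 24.2 × 6² / 13.6 ≈ 64.06
Z = 8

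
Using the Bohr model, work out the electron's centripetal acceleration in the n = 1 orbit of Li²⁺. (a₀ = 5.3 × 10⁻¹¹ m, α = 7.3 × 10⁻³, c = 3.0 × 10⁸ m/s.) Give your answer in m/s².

r = n²a₀/Z = 1.8 × 10⁻¹¹ m, v = Zαc/n = 6.6 × 10⁶ m/s
a = v²/r = (6.6 × 10⁶)² / 1.8 × 10⁻¹¹ = 2.4 × 10²⁴ m/s²

2.4 × 10²⁴ m/s²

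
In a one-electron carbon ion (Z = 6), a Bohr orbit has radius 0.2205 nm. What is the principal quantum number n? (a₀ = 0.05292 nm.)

r_n = n²a₀/Z ⇒ n² = rZ/a₀ = 0.2205 × 6 / 0.05292 ≈ 25.00
n = 5

5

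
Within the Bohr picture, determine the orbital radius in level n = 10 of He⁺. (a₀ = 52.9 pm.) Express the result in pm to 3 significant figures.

2640 pm

r_n = n²a₀/Z = 10² × 52.9 / 2
    = 100 × 52.9 / 2 = 2640 pm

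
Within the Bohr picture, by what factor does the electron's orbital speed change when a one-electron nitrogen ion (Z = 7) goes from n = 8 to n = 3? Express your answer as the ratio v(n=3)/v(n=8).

8/3

v ∝ Z^1 · n^-1; with Z fixed, v ∝ n^-1.
v(n=3)/v(n=8) = (3/8)^-1 = 8/3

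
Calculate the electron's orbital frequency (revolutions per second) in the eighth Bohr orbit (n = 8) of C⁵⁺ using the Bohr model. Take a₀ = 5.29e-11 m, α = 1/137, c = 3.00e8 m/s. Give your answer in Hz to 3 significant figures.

r = n²a₀/Z = 5.64e-10 m, v = Zαc/n = 1.64e6 m/s
f = v/(2πr) = 4.63e14 Hz

4.63e14 Hz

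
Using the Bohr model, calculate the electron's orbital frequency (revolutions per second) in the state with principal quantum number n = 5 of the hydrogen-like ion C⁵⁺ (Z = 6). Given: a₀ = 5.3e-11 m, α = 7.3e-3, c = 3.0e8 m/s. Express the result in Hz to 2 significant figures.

1.9e15 Hz

r = n²a₀/Z = 2.2e-10 m, v = Zαc/n = 2.6e6 m/s
f = v/(2πr) = 1.9e15 Hz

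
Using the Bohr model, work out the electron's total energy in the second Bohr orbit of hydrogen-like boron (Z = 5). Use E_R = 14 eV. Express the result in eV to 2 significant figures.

-88 eV

E_n = −E_R·Z²/n² = −14 × 5²/2² = -88 eV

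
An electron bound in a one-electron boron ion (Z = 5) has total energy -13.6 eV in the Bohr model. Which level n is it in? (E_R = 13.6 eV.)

5

E_n = −E_R Z²/n² ⇒ n² = E_R Z²/(−E_n) = 13.6 × 5² / 13.6 ≈ 25.00
n = 5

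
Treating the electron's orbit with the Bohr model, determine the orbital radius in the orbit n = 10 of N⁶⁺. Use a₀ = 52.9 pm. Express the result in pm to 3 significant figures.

756 pm

r_n = n²a₀/Z = 10² × 52.9 / 7
    = 100 × 52.9 / 7 = 756 pm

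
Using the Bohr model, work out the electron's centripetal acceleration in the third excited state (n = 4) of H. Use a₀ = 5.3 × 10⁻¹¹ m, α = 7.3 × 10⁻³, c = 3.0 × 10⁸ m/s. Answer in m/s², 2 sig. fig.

r = n²a₀/Z = 8.5 × 10⁻¹⁰ m, v = Zαc/n = 5.5 × 10⁵ m/s
a = v²/r = (5.5 × 10⁵)² / 8.5 × 10⁻¹⁰ = 3.5 × 10²⁰ m/s²

3.5 × 10²⁰ m/s²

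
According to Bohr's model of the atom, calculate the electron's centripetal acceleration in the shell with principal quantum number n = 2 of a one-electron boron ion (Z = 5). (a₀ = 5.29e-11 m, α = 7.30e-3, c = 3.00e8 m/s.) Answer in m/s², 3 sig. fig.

r = n²a₀/Z = 4.23e-11 m, v = Zαc/n = 5.47e6 m/s
a = v²/r = (5.47e6)² / 4.23e-11 = 7.08e23 m/s²

7.08e23 m/s²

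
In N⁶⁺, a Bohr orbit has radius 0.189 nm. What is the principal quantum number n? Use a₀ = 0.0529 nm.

5

r_n = n²a₀/Z ⇒ n² = rZ/a₀ = 0.189 × 7 / 0.0529 ≈ 25.01
n = 5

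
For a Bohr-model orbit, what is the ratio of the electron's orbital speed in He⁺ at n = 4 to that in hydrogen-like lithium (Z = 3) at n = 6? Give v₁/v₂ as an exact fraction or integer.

1

v ∝ Z^1 · n^-1
v₁/v₂ = (2/3)^1 · (4/6)^-1 = 1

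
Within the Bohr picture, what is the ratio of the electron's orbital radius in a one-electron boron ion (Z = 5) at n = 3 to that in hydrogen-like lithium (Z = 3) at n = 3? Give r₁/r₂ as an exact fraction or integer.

3/5

r ∝ Z^-1 · n^2
r₁/r₂ = (5/3)^-1 · (3/3)^2 = 3/5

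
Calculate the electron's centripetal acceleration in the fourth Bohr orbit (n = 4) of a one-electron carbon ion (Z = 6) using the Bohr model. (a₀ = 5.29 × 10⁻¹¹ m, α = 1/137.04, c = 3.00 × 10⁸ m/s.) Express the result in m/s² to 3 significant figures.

7.64 × 10²² m/s²

r = n²a₀/Z = 1.41 × 10⁻¹⁰ m, v = Zαc/n = 3.28 × 10⁶ m/s
a = v²/r = (3.28 × 10⁶)² / 1.41 × 10⁻¹⁰ = 7.64 × 10²² m/s²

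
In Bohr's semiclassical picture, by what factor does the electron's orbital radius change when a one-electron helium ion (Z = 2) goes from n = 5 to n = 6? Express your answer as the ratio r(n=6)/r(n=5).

36/25

r ∝ Z^-1 · n^2; with Z fixed, r ∝ n^2.
r(n=6)/r(n=5) = (6/5)^2 = 36/25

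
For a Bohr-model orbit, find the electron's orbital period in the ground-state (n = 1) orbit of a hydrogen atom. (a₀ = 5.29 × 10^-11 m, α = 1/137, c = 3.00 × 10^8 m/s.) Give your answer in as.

152 as

r = n²a₀/Z = 1²·5.29 × 10^-11/1 = 5.29 × 10^-11 m
v = Zαc/n = 1·0.00730·3.00 × 10^8/1 = 2.19 × 10^6 m/s
T = 2πr/v = 1.52 × 10^-16 s = 152 as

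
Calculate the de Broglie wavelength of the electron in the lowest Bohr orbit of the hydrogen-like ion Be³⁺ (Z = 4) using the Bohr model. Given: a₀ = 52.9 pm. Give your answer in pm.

The Bohr quantisation condition is nλ = 2πr_n.
r_n = n²a₀/Z = 13.2 pm
λ = 2πr_n/n = 2π·13.2/1 = 83.1 pm

83.1 pm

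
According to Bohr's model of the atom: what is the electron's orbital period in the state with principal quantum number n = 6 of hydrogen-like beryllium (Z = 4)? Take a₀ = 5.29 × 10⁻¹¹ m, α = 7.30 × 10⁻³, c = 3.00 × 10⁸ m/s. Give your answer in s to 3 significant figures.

2.05 × 10⁻¹⁵ s

r = n²a₀/Z = 6²·5.29 × 10⁻¹¹/4 = 4.76 × 10⁻¹⁰ m
v = Zαc/n = 4·0.00730·3.00 × 10⁸/6 = 1.46 × 10⁶ m/s
T = 2πr/v = 2.05 × 10⁻¹⁵ s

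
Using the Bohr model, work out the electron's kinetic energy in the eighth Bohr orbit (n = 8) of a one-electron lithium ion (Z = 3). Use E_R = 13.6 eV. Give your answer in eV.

1.91 eV

For a Coulomb orbit the virial theorem gives K = −E_n.
E_n = −E_R·Z²/n², so K = E_R·Z²/n² = 13.6 × 3²/8² = 1.91 eV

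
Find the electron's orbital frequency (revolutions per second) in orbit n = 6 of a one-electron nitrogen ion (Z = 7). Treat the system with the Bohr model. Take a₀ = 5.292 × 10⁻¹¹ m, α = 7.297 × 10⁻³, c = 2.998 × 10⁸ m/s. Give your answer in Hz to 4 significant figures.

r = n²a₀/Z = 2.722 × 10⁻¹⁰ m, v = Zαc/n = 2.552 × 10⁶ m/s
f = v/(2πr) = 1.493 × 10¹⁵ Hz

1.493 × 10¹⁵ Hz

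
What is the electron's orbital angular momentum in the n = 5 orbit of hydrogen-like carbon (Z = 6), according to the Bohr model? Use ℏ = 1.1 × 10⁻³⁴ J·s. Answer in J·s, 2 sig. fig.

5.5 × 10⁻³⁴ J·s

L_n = nℏ = 5 × 1.1 × 10⁻³⁴ = 5.5 × 10⁻³⁴ J·s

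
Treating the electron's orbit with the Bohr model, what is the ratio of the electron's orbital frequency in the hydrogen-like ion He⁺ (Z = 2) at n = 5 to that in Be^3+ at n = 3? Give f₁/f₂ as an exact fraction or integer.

f ∝ Z^2 · n^-3
f₁/f₂ = (2/4)^2 · (5/3)^-3 = 27/500

27/500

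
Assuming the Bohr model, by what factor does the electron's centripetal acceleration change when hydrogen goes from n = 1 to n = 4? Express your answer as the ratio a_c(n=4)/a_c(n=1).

a_c ∝ Z^3 · n^-4; with Z fixed, a_c ∝ n^-4.
a_c(n=4)/a_c(n=1) = (4/1)^-4 = 1/256

1/256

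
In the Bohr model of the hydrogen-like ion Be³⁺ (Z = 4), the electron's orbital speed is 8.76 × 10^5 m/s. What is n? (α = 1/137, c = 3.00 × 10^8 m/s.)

10

v_n = Zαc/n ⇒ n = Zαc/v = 4 × 0.00730 × 3.00 × 10^8 / 8.76 × 10^5 ≈ 10.00
n = 10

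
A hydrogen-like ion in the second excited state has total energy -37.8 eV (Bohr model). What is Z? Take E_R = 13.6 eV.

5

E_n = −E_R Z²/n² ⇒ Z² = −E_n n²/E_R = 37.8 × 3² / 13.6 ≈ 25.01
Z = 5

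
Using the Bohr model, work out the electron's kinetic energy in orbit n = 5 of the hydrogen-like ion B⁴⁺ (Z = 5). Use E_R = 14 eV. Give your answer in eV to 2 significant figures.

14 eV

For a Coulomb orbit the virial theorem gives K = −E_n.
E_n = −E_R·Z²/n², so K = E_R·Z²/n² = 14 × 5²/5² = 14 eV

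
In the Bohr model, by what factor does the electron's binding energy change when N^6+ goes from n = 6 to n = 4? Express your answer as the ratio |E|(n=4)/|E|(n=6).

9/4

|E| ∝ Z^2 · n^-2; with Z fixed, |E| ∝ n^-2.
|E|(n=4)/|E|(n=6) = (4/6)^-2 = 9/4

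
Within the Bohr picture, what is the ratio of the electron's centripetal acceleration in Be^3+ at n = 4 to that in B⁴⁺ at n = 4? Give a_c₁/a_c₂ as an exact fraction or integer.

a_c ∝ Z^3 · n^-4
a_c₁/a_c₂ = (4/5)^3 · (4/4)^-4 = 64/125

64/125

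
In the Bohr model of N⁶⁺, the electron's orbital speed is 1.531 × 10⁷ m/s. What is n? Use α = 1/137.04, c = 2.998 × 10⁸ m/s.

v_n = Zαc/n ⇒ n = Zαc/v = 7 × 0.007297 × 2.998 × 10⁸ / 1.531 × 10⁷ ≈ 1.00
n = 1

1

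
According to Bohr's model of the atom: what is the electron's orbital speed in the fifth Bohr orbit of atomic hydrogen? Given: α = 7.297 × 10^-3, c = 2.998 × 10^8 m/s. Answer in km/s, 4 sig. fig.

437.5 km/s

v_n = Zαc/n = 1 × 0.007297 × 2.998 × 10^8 / 5
    = 437.5 km/s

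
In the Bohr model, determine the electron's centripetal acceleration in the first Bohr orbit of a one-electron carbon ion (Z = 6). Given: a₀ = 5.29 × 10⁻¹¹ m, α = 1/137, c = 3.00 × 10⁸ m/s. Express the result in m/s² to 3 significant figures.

1.96 × 10²⁵ m/s²

r = n²a₀/Z = 8.82 × 10⁻¹² m, v = Zαc/n = 1.31 × 10⁷ m/s
a = v²/r = (1.31 × 10⁷)² / 8.82 × 10⁻¹² = 1.96 × 10²⁵ m/s²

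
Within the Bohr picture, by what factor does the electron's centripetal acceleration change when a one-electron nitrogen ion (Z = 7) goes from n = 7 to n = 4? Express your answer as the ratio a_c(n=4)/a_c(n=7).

2401/256

a_c ∝ Z^3 · n^-4; with Z fixed, a_c ∝ n^-4.
a_c(n=4)/a_c(n=7) = (4/7)^-4 = 2401/256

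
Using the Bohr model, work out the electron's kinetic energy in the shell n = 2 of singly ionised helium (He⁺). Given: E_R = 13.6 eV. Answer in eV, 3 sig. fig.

13.6 eV

For a Coulomb orbit the virial theorem gives K = −E_n.
E_n = −E_R·Z²/n², so K = E_R·Z²/n² = 13.6 × 2²/2² = 13.6 eV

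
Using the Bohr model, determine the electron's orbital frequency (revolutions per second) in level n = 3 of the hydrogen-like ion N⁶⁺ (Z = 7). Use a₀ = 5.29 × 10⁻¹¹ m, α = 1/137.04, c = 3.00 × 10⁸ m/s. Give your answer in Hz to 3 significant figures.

r = n²a₀/Z = 6.80 × 10⁻¹¹ m, v = Zαc/n = 5.11 × 10⁶ m/s
f = v/(2πr) = 1.20 × 10¹⁶ Hz

1.20 × 10¹⁶ Hz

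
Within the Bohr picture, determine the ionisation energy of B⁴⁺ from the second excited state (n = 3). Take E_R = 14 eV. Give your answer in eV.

E_n = −E_R·Z²/n² = −14 × 5²/3² eV = -39 eV
Ionisation energy = −E_n = 39 eV

39 eV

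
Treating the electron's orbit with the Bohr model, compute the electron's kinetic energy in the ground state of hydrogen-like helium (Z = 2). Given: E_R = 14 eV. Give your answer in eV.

For a Coulomb orbit the virial theorem gives K = −E_n.
E_n = −E_R·Z²/n², so K = E_R·Z²/n² = 14 × 2²/1² = 56 eV

56 eV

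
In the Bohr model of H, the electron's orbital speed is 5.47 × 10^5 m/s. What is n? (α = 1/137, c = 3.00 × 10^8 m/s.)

4

v_n = Zαc/n ⇒ n = Zαc/v = 1 × 0.00730 × 3.00 × 10^8 / 5.47 × 10^5 ≈ 4.00
n = 4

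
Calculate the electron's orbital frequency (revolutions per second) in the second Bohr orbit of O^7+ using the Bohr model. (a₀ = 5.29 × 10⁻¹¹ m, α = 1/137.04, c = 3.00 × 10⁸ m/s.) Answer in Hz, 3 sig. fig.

r = n²a₀/Z = 2.65 × 10⁻¹¹ m, v = Zαc/n = 8.76 × 10⁶ m/s
f = v/(2πr) = 5.27 × 10¹⁶ Hz

5.27 × 10¹⁶ Hz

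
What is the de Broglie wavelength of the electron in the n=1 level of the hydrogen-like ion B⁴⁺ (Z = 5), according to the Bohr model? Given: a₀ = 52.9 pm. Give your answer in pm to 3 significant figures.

66.5 pm

The Bohr quantisation condition is nλ = 2πr_n.
r_n = n²a₀/Z = 10.6 pm
λ = 2πr_n/n = 2π·10.6/1 = 66.5 pm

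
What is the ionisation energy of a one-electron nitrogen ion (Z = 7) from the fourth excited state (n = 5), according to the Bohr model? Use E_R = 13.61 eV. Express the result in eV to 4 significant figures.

E_n = −E_R·Z²/n² = −13.61 × 7²/5² eV = -26.68 eV
Ionisation energy = −E_n = 26.68 eV

26.68 eV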